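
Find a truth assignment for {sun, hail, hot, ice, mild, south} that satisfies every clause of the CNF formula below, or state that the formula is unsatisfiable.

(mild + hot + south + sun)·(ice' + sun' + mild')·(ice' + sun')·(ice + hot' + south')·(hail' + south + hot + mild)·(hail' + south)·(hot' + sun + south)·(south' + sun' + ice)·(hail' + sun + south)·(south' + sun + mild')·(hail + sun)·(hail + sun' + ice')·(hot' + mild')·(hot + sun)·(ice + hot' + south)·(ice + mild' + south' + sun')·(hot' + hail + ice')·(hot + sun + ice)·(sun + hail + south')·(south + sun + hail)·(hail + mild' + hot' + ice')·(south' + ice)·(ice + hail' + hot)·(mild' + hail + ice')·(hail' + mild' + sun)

Branch on ice: set ice = 1.
The clause (sun') is unit, so sun = 0.
The clause (hail) is unit, so hail = 1.
The clause (south) is unit, so south = 1.
The clause (mild') is unit, so mild = 0.
The clause (hot) is unit, so hot = 1.
Every clause now holds.

sun: 0,  hail: 1,  hot: 1,  ice: 1,  mild: 0,  south: 1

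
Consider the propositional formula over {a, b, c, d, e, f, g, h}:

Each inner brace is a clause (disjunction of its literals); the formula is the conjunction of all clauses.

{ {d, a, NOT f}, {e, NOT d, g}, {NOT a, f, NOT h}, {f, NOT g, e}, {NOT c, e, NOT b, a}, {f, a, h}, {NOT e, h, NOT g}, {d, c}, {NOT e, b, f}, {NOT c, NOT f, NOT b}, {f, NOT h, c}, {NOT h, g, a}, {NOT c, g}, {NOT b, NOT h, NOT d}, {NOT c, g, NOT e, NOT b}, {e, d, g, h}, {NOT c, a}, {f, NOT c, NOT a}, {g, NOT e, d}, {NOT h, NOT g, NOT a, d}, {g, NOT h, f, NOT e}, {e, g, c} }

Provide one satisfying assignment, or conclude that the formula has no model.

a: true,  b: false,  c: false,  d: true,  e: true,  f: true,  g: true,  h: true

Suppose d = true.
Suppose e = true.
Suppose h = true.
(NOT b) alone gives b = false.
(f) alone gives f = true.
Suppose g = true.
Suppose c = false.
No clause remains; a is free.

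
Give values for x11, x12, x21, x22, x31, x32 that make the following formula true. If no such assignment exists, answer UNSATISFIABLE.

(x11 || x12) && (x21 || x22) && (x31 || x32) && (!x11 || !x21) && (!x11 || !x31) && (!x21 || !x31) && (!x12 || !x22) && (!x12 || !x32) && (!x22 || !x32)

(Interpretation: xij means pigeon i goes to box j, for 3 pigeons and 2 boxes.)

UNSATISFIABLE

Try x11 = true.
From the singleton clause (!x21), x21 = false.
From the singleton clause (x22), x22 = true.
From the singleton clause (!x31), x31 = false.
From the singleton clause (x32), x32 = true.
Now (!x32) is unsatisfied and unit — conflict.
Backtrack on x11: now try x11 = false.
From the singleton clause (x12), x12 = true.
From the singleton clause (!x22), x22 = false.
From the singleton clause (x21), x21 = true.
From the singleton clause (!x31), x31 = false.
From the singleton clause (x32), x32 = true.
Now (!x32) is unsatisfied and unit — conflict.
Either choice for x11 ends in contradiction.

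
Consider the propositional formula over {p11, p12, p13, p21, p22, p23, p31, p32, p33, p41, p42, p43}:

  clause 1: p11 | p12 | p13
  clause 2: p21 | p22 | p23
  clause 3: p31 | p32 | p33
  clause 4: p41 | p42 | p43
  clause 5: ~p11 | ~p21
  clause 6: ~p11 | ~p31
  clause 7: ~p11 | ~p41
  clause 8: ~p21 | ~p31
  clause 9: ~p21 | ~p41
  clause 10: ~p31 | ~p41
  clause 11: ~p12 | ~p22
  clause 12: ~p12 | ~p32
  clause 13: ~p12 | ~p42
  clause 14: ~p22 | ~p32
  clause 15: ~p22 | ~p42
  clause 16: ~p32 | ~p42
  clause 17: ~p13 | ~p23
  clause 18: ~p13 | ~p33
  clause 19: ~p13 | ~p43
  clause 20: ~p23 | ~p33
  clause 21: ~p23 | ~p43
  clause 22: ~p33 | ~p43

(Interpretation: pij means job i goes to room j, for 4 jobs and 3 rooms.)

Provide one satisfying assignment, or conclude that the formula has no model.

UNSATISFIABLE

Suppose p11 = 0.
Suppose p12 = 1.
(~p22) alone gives p22 = 0.
(~p32) alone gives p32 = 0.
(~p42) alone gives p42 = 0.
Suppose p21 = 1.
(~p31) alone gives p31 = 0.
(p33) alone gives p33 = 1.
(~p41) alone gives p41 = 0.
(p43) alone gives p43 = 1.
But (~p43) is also a unit clause — contradiction.
Undo p21 and try p21 = 0.
(p23) alone gives p23 = 1.
(~p13) alone gives p13 = 0.
(~p33) alone gives p33 = 0.
(p31) alone gives p31 = 1.
(~p41) alone gives p41 = 0.
(p43) alone gives p43 = 1.
But (~p43) is also a unit clause — contradiction.
Either choice for p21 ends in contradiction.
Undo p12 and try p12 = 0.
(p13) alone gives p13 = 1.
(~p23) alone gives p23 = 0.
(~p33) alone gives p33 = 0.
(~p43) alone gives p43 = 0.
Suppose p21 = 1.
(~p31) alone gives p31 = 0.
(p32) alone gives p32 = 1.
(~p41) alone gives p41 = 0.
(p42) alone gives p42 = 1.
But (~p42) is also a unit clause — contradiction.
Undo p21 and try p21 = 0.
(p22) alone gives p22 = 1.
(~p32) alone gives p32 = 0.
(p31) alone gives p31 = 1.
(~p41) alone gives p41 = 0.
(p42) alone gives p42 = 1.
But (~p42) is also a unit clause — contradiction.
Either choice for p21 ends in contradiction.
Either choice for p12 ends in contradiction.
Undo p11 and try p11 = 1.
(~p21) alone gives p21 = 0.
(~p31) alone gives p31 = 0.
(~p41) alone gives p41 = 0.
Suppose p22 = 1.
(~p12) alone gives p12 = 0.
(~p32) alone gives p32 = 0.
(p33) alone gives p33 = 1.
(~p42) alone gives p42 = 0.
(p43) alone gives p43 = 1.
But (~p43) is also a unit clause — contradiction.
Undo p22 and try p22 = 0.
(p23) alone gives p23 = 1.
(~p13) alone gives p13 = 0.
(~p33) alone gives p33 = 0.
(p32) alone gives p32 = 1.
(~p12) alone gives p12 = 0.
(~p42) alone gives p42 = 0.
(p43) alone gives p43 = 1.
But (~p43) is also a unit clause — contradiction.
Either choice for p22 ends in contradiction.
Either choice for p11 ends in contradiction.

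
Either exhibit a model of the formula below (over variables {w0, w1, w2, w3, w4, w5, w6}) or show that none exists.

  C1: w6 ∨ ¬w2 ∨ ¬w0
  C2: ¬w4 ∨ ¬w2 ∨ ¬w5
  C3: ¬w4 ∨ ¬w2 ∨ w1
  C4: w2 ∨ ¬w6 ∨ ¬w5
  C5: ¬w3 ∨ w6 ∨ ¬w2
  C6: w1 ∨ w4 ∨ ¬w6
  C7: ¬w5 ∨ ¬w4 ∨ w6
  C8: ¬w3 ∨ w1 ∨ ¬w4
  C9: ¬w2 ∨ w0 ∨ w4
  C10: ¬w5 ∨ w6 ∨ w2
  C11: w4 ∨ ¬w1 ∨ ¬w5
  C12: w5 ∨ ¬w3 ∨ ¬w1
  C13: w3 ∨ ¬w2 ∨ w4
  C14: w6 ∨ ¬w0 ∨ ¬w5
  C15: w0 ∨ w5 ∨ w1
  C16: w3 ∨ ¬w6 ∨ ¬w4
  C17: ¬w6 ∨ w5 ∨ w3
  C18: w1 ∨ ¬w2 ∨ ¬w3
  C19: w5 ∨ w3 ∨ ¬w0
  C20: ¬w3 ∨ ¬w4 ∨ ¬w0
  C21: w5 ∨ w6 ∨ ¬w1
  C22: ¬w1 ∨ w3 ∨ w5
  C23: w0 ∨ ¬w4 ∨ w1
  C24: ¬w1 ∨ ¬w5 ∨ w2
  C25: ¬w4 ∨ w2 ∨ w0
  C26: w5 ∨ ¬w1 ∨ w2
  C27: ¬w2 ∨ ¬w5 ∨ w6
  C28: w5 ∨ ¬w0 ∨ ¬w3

UNSATISFIABLE

Try w6 = True.
Try w2 = True.
Try w4 = False.
From the singleton clause (w1), w1 = True.
From the singleton clause (w0), w0 = True.
From the singleton clause (¬w5), w5 = False.
From the singleton clause (¬w3), w3 = False.
But (w3) is also a unit clause — contradiction.
Backtrack on w4: now try w4 = True.
From the singleton clause (¬w5), w5 = False.
From the singleton clause (w1), w1 = True.
From the singleton clause (¬w3), w3 = False.
But (w3) is also a unit clause — contradiction.
Either choice for w4 ends in contradiction.
Backtrack on w2: now try w2 = False.
From the singleton clause (¬w5), w5 = False.
From the singleton clause (w3), w3 = True.
From the singleton clause (¬w1), w1 = False.
From the singleton clause (w4), w4 = True.
But (¬w4) is also a unit clause — contradiction.
Either choice for w2 ends in contradiction.
Backtrack on w6: now try w6 = False.
Try w2 = False.
From the singleton clause (¬w5), w5 = False.
From the singleton clause (¬w1), w1 = False.
From the singleton clause (w0), w0 = True.
From the singleton clause (w3), w3 = True.
But (¬w3) is also a unit clause — contradiction.
Backtrack on w2: now try w2 = True.
From the singleton clause (¬w0), w0 = False.
From the singleton clause (¬w3), w3 = False.
From the singleton clause (w4), w4 = True.
From the singleton clause (¬w5), w5 = False.
From the singleton clause (w1), w1 = True.
But (¬w1) is also a unit clause — contradiction.
Either choice for w2 ends in contradiction.
Either choice for w6 ends in contradiction.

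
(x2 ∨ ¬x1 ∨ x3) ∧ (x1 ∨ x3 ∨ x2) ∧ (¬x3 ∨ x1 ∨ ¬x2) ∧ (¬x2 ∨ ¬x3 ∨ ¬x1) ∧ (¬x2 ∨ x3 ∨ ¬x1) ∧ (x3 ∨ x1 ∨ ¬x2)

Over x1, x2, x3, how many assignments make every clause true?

There are 2^3 = 8 truth assignments over (x1, x2, x3).
Check each against the 6 clauses (columns in the order x1, x2, x3):
  F F F  ✗ fails (x1 ∨ x3 ∨ x2)
  F F T  ✓ satisfies all
  F T F  ✗ fails (x3 ∨ x1 ∨ ¬x2)
  F T T  ✗ fails (¬x3 ∨ x1 ∨ ¬x2)
  T F F  ✗ fails (x2 ∨ ¬x1 ∨ x3)
  T F T  ✓ satisfies all
  T T F  ✗ fails (¬x2 ∨ x3 ∨ ¬x1)
  T T T  ✗ fails (¬x2 ∨ ¬x3 ∨ ¬x1)
2 of the 8 rows are models.

2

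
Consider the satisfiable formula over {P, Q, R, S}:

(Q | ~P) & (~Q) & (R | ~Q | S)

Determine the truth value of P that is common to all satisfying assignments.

False

Suppose P = 1.
The clause (Q) is unit, so Q = 1.
That conflicts with the unit clause (~Q).
So every satisfying assignment has P = False.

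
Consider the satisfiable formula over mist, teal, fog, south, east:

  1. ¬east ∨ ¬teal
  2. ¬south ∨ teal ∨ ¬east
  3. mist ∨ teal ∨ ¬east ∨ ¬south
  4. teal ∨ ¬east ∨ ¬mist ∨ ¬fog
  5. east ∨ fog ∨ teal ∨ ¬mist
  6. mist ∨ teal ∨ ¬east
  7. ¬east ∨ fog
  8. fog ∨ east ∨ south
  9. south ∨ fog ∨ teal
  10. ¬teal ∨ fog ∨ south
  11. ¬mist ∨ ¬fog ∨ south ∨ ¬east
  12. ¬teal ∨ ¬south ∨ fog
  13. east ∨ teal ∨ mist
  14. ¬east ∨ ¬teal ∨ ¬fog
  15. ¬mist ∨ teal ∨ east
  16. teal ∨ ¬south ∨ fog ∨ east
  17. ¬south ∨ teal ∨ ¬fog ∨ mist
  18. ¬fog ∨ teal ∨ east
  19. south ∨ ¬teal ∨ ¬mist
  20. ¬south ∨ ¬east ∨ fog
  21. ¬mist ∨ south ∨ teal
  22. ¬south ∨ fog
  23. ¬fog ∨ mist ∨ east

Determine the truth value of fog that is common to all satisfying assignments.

Suppose fog = False.
From the singleton clause (¬east), east = False.
From the singleton clause (south), south = True.
Now (¬south) is unsatisfied and unit — conflict.
So every satisfying assignment has fog = True.

True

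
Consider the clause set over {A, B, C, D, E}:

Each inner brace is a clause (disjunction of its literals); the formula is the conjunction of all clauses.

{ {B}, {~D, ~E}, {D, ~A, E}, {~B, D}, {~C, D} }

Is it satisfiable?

The clause (B) is unit, so B = 1.
The clause (D) is unit, so D = 1.
The clause (~E) is unit, so E = 0.
Every clause is now satisfied; A, C are unconstrained.
A satisfying assignment: A: 1,  B: 1,  C: 0,  D: 1,  E: 0.

Yes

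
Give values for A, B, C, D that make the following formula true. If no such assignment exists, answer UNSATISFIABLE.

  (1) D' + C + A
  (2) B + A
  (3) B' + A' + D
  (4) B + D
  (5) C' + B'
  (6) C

(C) alone gives C = 1.
(B') alone gives B = 0.
(A) alone gives A = 1.
(D) alone gives D = 1.
This assignment satisfies each clause.

A: 1, B: 0, C: 1, D: 1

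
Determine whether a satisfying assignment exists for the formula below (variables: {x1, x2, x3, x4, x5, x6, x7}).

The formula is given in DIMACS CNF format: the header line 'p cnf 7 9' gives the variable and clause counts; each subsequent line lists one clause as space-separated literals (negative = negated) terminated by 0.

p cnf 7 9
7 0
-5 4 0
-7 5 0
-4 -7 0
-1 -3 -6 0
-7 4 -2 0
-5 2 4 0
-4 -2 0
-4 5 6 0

No

The clause (x7) is unit, so x7 = True.
The clause (x5) is unit, so x5 = True.
The clause (x4) is unit, so x4 = True.
Now (¬x4) is unsatisfied and unit — conflict.
No assignment satisfies every clause.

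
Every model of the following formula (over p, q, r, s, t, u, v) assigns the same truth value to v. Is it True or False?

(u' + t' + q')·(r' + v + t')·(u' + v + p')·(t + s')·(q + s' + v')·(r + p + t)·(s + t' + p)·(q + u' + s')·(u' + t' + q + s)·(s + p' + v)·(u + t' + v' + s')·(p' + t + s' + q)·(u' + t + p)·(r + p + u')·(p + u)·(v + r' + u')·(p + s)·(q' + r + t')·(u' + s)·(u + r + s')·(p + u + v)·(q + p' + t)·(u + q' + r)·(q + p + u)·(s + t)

True

Suppose v = 0.
Branch on r: set r = 0.
Branch on u: set u = 0.
(p) alone gives p = 1.
(s) alone gives s = 1.
Now (s') is unsatisfied and unit — conflict.
Undo u and try u = 1.
(p') alone gives p = 0.
Now (p) is unsatisfied and unit — conflict.
Both values of u lead to a conflict.
Undo r and try r = 1.
(t') alone gives t = 0.
(s') alone gives s = 0.
Now (s) is unsatisfied and unit — conflict.
Both values of r lead to a conflict.
So every satisfying assignment has v = True.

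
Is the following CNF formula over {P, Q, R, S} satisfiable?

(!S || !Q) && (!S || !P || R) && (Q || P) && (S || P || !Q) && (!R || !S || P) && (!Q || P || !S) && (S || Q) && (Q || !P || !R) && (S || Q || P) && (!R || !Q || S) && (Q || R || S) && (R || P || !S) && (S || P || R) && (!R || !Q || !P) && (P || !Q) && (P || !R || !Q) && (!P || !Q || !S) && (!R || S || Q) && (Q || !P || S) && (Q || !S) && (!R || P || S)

Try S = false.
The clause (Q) is unit, so Q = true.
The clause (P) is unit, so P = true.
The clause (!R) is unit, so R = false.
This assignment satisfies each clause.
A satisfying assignment: P=true, Q=true, R=false, S=false.

Yes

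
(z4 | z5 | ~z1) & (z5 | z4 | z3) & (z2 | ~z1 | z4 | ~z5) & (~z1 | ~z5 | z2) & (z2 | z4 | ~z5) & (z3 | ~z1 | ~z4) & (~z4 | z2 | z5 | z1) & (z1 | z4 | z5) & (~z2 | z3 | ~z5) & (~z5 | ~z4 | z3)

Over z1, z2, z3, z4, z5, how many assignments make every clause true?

There are 2^5 = 32 truth assignments over (z1, z2, z3, z4, z5).
Split on z1. With z1 = 1, the clauses containing z1 are satisfied and ~z1 drops from the rest; 4 of the 2^4 = 16 assignments to the other variables satisfy what remains.
With z1 = 0, by the same count on the reduced clause set, 5 assignments work.
Total: 4 + 5 = 9.

9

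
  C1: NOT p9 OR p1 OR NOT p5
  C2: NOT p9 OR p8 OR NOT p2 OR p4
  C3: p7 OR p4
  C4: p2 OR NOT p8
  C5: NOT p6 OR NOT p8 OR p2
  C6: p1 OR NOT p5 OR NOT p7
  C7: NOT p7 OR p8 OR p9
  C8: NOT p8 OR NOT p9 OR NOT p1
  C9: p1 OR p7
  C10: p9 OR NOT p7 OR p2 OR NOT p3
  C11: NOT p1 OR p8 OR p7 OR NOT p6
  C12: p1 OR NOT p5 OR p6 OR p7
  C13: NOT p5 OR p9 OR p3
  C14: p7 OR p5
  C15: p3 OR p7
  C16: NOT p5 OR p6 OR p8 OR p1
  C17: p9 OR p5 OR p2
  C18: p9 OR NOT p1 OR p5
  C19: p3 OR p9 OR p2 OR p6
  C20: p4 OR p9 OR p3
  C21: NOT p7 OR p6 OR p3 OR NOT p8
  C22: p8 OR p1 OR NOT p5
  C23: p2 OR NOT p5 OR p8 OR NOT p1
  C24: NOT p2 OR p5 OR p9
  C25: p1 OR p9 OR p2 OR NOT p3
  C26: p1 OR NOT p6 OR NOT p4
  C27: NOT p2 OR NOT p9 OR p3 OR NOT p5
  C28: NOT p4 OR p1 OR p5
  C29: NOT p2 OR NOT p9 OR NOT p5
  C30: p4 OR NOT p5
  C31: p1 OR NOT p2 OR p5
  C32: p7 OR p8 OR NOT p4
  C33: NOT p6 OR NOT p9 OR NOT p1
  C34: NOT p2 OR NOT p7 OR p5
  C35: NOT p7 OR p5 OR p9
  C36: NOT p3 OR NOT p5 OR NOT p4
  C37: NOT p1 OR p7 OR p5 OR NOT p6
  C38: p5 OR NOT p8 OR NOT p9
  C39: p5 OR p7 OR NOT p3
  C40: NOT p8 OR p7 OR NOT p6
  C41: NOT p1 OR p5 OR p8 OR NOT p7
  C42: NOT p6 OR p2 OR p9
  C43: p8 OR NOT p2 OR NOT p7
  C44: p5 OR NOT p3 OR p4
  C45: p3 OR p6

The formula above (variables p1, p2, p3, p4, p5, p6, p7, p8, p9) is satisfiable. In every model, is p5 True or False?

False

Suppose p5 = true.
From the singleton clause (p4), p4 = true.
From the singleton clause (NOT p3), p3 = false.
From the singleton clause (p9), p9 = true.
From the singleton clause (p1), p1 = true.
From the singleton clause (NOT p8), p8 = false.
From the singleton clause (p7), p7 = true.
From the singleton clause (p2), p2 = true.
But (NOT p2) is also a unit clause — contradiction.
So every satisfying assignment has p5 = False.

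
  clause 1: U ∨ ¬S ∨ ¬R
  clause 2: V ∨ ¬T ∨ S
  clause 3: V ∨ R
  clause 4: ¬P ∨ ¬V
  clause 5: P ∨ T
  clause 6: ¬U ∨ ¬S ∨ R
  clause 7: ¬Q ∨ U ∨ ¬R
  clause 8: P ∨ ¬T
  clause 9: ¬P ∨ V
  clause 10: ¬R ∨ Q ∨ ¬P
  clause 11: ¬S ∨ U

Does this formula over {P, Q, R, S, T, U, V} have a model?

No

Suppose V = True.
The clause (¬P) is unit, so P = False.
The clause (T) is unit, so T = True.
That conflicts with the unit clause (¬T).
That branch fails; take V = False instead.
The clause (R) is unit, so R = True.
The clause (¬P) is unit, so P = False.
The clause (T) is unit, so T = True.
That conflicts with the unit clause (¬T).
Both values of V lead to a conflict.
No assignment satisfies every clause.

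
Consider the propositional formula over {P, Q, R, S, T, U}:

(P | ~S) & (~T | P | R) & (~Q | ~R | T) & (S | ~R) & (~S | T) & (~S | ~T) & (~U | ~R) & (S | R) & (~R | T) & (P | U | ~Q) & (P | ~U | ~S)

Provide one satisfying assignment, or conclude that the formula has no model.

Case P = 1:
Case S = 1:
(T) alone gives T = 1.
But (~T) is also a unit clause — contradiction.
That branch fails; take S = 0 instead.
(~R) alone gives R = 0.
But (R) is also a unit clause — contradiction.
Both values of S lead to a conflict.
That branch fails; take P = 0 instead.
(~S) alone gives S = 0.
(~R) alone gives R = 0.
But (R) is also a unit clause — contradiction.
Both values of P lead to a conflict.

UNSATISFIABLE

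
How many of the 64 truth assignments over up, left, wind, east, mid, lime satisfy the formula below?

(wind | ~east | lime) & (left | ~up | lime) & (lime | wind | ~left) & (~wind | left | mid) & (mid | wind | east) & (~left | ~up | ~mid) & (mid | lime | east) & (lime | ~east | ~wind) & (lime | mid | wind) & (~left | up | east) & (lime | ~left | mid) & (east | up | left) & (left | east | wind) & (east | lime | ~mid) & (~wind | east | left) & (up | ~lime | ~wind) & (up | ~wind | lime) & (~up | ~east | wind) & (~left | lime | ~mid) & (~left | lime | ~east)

7

There are 2^6 = 64 truth assignments over (up, left, wind, east, mid, lime).
Split on lime. With lime = 1, the clauses containing lime are satisfied and ~lime drops from the rest; 7 of the 2^5 = 32 assignments to the other variables satisfy what remains.
With lime = 0, by the same count on the reduced clause set, 0 assignments work.
(One model: up=F, left=F, wind=F, east=T, mid=F, lime=T.)
Total: 7 + 0 = 7.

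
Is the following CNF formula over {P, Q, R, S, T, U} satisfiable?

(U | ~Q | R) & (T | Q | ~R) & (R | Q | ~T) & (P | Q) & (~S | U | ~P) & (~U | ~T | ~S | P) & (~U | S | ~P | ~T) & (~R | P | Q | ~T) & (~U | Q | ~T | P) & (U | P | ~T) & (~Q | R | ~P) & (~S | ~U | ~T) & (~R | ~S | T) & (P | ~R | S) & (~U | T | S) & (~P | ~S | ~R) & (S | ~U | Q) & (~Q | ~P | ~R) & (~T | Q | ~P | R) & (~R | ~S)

Suppose P = 1.
Suppose S = 1.
The clause (U) is unit, so U = 1.
The clause (~T) is unit, so T = 0.
The clause (~R) is unit, so R = 0.
The clause (~Q) is unit, so Q = 0.
This assignment satisfies each clause.
A satisfying assignment: P: 1,  Q: 0,  R: 0,  S: 1,  T: 0,  U: 1.

Yes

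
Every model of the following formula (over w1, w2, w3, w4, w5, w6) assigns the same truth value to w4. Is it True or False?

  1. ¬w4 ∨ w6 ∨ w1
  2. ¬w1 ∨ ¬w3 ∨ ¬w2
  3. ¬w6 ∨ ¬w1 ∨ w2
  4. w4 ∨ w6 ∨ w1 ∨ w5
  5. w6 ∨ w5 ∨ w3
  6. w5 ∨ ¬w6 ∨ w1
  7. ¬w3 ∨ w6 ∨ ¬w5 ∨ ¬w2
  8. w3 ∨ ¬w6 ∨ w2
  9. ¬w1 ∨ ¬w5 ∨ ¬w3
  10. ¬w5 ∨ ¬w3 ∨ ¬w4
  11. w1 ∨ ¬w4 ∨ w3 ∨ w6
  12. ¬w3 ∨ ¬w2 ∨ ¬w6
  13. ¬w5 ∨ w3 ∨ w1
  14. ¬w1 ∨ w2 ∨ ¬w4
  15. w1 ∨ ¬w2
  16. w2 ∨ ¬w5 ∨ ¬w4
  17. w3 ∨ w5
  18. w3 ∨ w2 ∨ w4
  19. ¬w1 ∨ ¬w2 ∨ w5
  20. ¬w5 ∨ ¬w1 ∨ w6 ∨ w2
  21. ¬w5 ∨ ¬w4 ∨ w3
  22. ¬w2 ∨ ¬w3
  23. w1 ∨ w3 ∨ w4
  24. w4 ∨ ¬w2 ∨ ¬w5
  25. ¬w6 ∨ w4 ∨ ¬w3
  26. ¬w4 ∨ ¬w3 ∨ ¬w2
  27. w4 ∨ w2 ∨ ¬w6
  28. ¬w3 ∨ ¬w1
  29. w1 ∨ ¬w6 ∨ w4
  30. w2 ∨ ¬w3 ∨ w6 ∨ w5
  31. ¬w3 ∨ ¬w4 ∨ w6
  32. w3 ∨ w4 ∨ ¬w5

False

Suppose w4 = True.
Suppose w6 = True.
Suppose w1 = False.
From the singleton clause (w5), w5 = True.
From the singleton clause (¬w3), w3 = False.
That conflicts with the unit clause (w3).
Backtrack on w1: now try w1 = True.
From the singleton clause (w2), w2 = True.
From the singleton clause (¬w3), w3 = False.
From the singleton clause (w5), w5 = True.
That conflicts with the unit clause (¬w5).
Both values of w1 lead to a conflict.
Backtrack on w6: now try w6 = False.
From the singleton clause (w1), w1 = True.
From the singleton clause (w2), w2 = True.
From the singleton clause (¬w3), w3 = False.
From the singleton clause (w5), w5 = True.
That conflicts with the unit clause (¬w5).
Both values of w6 lead to a conflict.
So every satisfying assignment has w4 = False.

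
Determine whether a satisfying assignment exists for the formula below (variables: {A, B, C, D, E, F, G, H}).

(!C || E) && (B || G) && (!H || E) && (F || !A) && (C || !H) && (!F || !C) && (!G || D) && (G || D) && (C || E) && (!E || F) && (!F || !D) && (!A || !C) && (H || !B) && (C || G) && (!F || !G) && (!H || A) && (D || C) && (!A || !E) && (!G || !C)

No, unsatisfiable

Branch on C: set C = false.
The clause (!H) is unit, so H = false.
The clause (E) is unit, so E = true.
The clause (F) is unit, so F = true.
The clause (!D) is unit, so D = false.
But (D) is also a unit clause — contradiction.
That branch fails; take C = true instead.
The clause (E) is unit, so E = true.
The clause (!F) is unit, so F = false.
But (F) is also a unit clause — contradiction.
Both values of C lead to a conflict.
No assignment satisfies every clause.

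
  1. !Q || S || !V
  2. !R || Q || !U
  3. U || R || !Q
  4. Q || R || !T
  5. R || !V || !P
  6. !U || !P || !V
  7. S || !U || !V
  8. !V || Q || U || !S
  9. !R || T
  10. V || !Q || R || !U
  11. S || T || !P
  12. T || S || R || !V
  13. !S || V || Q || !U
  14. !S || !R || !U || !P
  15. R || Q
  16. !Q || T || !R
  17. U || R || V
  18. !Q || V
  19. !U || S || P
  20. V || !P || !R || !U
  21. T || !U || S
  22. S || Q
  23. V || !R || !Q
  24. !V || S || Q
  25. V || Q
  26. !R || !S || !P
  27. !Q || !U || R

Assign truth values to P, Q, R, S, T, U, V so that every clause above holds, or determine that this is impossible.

Branch on R: set R = true.
The clause (T) is unit, so T = true.
Branch on Q: set Q = true.
The clause (V) is unit, so V = true.
The clause (S) is unit, so S = true.
The clause (!P) is unit, so P = false.
No clause remains; U is free.

P=false, Q=true, R=true, S=true, T=true, U=true, V=true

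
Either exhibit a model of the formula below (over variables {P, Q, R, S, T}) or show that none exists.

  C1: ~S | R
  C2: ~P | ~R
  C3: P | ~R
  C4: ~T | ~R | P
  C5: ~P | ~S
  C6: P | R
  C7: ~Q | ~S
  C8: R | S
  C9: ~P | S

UNSATISFIABLE

Suppose S = 0.
(R) alone gives R = 1.
(~P) alone gives P = 0.
But (P) is also a unit clause — contradiction.
That branch fails; take S = 1 instead.
(R) alone gives R = 1.
(~P) alone gives P = 0.
But (P) is also a unit clause — contradiction.
Either choice for S ends in contradiction.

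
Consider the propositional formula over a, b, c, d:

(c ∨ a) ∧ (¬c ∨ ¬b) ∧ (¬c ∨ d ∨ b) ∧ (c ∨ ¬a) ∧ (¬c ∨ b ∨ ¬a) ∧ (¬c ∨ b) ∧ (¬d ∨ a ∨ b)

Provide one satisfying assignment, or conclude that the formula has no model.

UNSATISFIABLE

Case c = True:
From the singleton clause (¬b), b = False.
That conflicts with the unit clause (b).
So c must be the other value — set c = False.
From the singleton clause (a), a = True.
That conflicts with the unit clause (¬a).
Both values of c lead to a conflict.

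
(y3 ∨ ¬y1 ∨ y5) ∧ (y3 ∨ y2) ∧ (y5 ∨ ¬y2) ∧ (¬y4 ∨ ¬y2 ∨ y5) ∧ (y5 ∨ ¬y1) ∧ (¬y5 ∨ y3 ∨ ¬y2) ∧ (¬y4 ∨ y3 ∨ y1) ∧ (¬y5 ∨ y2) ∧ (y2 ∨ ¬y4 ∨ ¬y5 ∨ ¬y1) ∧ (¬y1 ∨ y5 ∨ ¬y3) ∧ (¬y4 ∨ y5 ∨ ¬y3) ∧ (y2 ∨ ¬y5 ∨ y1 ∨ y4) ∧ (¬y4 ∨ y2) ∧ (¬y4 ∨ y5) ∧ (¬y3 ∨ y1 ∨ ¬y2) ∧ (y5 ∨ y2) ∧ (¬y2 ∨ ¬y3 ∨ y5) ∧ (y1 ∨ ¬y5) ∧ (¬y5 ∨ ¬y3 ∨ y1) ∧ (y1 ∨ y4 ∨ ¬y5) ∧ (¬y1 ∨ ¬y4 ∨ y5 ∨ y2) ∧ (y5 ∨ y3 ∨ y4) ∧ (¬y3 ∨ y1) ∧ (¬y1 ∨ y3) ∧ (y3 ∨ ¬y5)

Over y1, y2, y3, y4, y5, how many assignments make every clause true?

There are 2^5 = 32 truth assignments over (y1, y2, y3, y4, y5).
Split on y1. With y1 = True, the clauses containing y1 are satisfied and ¬y1 drops from the rest; 2 of the 2^4 = 16 assignments to the other variables satisfy what remains.
With y1 = False, by the same count on the reduced clause set, 0 assignments work.
(One model: y1=T, y2=T, y3=T, y4=F, y5=T.)
Total: 2 + 0 = 2.

2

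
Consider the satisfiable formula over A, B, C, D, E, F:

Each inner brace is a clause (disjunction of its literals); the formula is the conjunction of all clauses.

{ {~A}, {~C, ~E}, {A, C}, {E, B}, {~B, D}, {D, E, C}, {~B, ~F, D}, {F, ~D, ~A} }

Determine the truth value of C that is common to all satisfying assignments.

Suppose C = 0.
(~A) alone gives A = 0.
But (A) is also a unit clause — contradiction.
So every satisfying assignment has C = True.

True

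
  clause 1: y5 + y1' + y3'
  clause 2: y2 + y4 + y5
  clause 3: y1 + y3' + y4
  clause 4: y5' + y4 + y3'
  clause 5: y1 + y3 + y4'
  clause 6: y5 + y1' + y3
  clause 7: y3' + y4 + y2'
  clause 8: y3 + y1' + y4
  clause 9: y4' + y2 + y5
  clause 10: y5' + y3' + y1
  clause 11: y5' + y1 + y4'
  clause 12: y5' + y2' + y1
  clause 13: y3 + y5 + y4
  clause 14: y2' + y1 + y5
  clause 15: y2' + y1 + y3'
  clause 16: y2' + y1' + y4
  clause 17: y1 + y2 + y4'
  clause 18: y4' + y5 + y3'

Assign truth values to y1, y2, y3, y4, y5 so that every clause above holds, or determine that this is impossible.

Try y5 = 1.
Try y4 = 1.
From the singleton clause (y1), y1 = 1.
Every clause is now satisfied; y2, y3 are unconstrained.

y1 ↦ 1,  y2 ↦ 1,  y3 ↦ 0,  y4 ↦ 1,  y5 ↦ 1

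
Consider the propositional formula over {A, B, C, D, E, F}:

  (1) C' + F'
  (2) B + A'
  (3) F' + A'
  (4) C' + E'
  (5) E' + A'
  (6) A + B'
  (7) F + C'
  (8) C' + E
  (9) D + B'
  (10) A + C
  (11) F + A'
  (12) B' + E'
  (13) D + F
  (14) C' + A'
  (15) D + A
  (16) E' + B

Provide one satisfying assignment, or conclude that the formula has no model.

Case C = 0:
From the singleton clause (A), A = 1.
From the singleton clause (B), B = 1.
From the singleton clause (F'), F = 0.
Now (F) is unsatisfied and unit — conflict.
Undo C and try C = 1.
From the singleton clause (F'), F = 0.
Now (F) is unsatisfied and unit — conflict.
Either choice for C ends in contradiction.

UNSATISFIABLE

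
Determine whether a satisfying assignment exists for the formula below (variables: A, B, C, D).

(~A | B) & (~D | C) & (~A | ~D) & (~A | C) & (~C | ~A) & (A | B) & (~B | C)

Yes

Try A = 0.
(B) alone gives B = 1.
(C) alone gives C = 1.
Every clause is now satisfied; D is unconstrained.
A satisfying assignment: A ↦ 0; B ↦ 1; C ↦ 1; D ↦ 1.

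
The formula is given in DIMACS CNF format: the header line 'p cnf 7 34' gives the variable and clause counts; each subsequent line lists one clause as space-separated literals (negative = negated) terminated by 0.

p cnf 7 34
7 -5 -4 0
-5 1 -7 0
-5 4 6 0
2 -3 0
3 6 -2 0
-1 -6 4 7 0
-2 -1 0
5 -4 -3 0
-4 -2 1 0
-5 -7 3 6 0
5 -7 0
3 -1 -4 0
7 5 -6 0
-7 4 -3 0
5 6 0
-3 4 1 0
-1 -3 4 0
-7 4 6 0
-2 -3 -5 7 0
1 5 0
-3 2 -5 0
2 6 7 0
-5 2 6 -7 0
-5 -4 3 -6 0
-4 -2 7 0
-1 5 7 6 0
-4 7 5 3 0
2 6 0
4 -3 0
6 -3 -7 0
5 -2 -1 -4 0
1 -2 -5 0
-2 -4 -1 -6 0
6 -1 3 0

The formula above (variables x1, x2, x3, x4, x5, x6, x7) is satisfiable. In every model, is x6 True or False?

True

Suppose x6 = False.
From the singleton clause (x5), x5 = True.
From the singleton clause (x4), x4 = True.
From the singleton clause (x7), x7 = True.
From the singleton clause (x1), x1 = True.
From the singleton clause (¬x2), x2 = False.
That conflicts with the unit clause (x2).
So every satisfying assignment has x6 = True.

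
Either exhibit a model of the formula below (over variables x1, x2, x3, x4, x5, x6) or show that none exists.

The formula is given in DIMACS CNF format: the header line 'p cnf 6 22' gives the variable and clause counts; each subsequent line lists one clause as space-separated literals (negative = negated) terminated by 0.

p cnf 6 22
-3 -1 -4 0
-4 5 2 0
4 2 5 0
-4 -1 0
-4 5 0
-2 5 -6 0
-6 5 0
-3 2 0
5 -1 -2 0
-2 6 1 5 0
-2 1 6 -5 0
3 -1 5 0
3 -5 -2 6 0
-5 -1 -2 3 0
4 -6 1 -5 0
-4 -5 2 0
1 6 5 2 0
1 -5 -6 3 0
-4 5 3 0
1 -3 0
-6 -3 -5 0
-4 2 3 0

x1=True; x2=False; x3=False; x4=False; x5=True; x6=True

Try x4 = False.
Try x2 = False.
From the singleton clause (x5), x5 = True.
From the singleton clause (¬x3), x3 = False.
Try x6 = True.
From the singleton clause (x1), x1 = True.
All clauses are satisfied.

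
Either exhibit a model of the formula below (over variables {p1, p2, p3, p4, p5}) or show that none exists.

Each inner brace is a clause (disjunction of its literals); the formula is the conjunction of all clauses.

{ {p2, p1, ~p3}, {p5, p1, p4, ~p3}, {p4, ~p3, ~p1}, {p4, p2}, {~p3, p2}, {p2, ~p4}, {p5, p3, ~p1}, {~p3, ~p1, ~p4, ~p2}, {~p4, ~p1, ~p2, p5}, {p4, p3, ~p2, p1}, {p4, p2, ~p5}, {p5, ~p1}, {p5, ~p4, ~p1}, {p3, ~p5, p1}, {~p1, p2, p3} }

Case p4 = 0:
(p2) alone gives p2 = 1.
Case p3 = 1:
(~p1) alone gives p1 = 0.
(p5) alone gives p5 = 1.
This assignment satisfies each clause.

p1=0,  p2=1,  p3=1,  p4=0,  p5=1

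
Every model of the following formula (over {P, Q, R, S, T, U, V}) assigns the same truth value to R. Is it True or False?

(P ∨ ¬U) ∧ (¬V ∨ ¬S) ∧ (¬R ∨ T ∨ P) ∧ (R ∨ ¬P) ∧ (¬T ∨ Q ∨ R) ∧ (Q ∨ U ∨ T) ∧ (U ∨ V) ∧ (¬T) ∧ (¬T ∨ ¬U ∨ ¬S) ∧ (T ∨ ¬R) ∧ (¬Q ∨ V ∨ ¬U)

Suppose R = True.
The clause (¬T) is unit, so T = False.
That conflicts with the unit clause (T).
So every satisfying assignment has R = False.

False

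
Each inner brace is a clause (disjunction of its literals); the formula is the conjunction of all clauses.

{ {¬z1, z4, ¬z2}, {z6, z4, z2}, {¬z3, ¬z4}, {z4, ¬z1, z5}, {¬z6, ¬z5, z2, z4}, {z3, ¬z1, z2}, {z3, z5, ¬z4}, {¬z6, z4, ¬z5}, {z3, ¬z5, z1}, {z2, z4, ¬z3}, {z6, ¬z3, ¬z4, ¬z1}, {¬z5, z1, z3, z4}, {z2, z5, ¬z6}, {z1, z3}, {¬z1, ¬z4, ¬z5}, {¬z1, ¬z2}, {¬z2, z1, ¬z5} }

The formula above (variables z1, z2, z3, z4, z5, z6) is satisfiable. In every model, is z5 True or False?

Suppose z5 = True.
Case z3 = False:
(z1) alone gives z1 = True.
(z2) alone gives z2 = True.
But (¬z2) is also a unit clause — contradiction.
That branch fails; take z3 = True instead.
(¬z4) alone gives z4 = False.
(¬z6) alone gives z6 = False.
(z2) alone gives z2 = True.
(¬z1) alone gives z1 = False.
But (z1) is also a unit clause — contradiction.
Both values of z3 lead to a conflict.
So every satisfying assignment has z5 = False.

False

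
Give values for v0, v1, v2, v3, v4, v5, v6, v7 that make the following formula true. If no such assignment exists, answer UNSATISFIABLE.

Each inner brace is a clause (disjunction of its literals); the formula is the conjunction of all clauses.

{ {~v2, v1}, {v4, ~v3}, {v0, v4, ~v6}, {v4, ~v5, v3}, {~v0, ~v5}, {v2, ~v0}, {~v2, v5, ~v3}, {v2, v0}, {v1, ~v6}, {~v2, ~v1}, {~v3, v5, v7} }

UNSATISFIABLE

Branch on v2: set v2 = 0.
From the singleton clause (~v0), v0 = 0.
Now (v0) is unsatisfied and unit — conflict.
That branch fails; take v2 = 1 instead.
From the singleton clause (v1), v1 = 1.
Now (~v1) is unsatisfied and unit — conflict.
Both values of v2 lead to a conflict.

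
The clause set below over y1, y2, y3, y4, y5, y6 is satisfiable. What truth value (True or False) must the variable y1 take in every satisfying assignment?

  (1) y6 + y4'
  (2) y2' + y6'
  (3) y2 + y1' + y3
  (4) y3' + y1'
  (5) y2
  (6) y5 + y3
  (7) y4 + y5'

Suppose y1 = 1.
From the singleton clause (y3'), y3 = 0.
From the singleton clause (y2), y2 = 1.
From the singleton clause (y6'), y6 = 0.
From the singleton clause (y4'), y4 = 0.
From the singleton clause (y5), y5 = 1.
But (y5') is also a unit clause — contradiction.
So every satisfying assignment has y1 = False.

False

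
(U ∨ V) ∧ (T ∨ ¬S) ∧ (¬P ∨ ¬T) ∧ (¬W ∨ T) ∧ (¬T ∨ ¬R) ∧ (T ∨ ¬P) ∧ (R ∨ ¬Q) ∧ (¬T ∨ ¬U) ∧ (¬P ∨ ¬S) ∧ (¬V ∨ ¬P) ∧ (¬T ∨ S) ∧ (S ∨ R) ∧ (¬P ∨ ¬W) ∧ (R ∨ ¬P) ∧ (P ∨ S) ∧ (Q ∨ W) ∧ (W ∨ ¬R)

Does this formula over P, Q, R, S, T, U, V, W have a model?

Satisfiable

Try U = False.
Unit clause (V) forces V = True.
Unit clause (¬P) forces P = False.
Unit clause (S) forces S = True.
Unit clause (T) forces T = True.
Unit clause (¬R) forces R = False.
Unit clause (¬Q) forces Q = False.
Unit clause (W) forces W = True.
Every clause now holds.
A satisfying assignment: P=False,  Q=False,  R=False,  S=True,  T=True,  U=False,  V=True,  W=True.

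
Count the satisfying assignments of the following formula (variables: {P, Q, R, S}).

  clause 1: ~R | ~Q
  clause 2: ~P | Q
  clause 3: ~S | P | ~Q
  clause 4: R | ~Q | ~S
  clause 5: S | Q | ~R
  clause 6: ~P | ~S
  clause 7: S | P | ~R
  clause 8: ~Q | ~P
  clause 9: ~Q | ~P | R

There are 2^4 = 16 truth assignments over (P, Q, R, S).
Split on P. With P = 1, the clauses containing P are satisfied and ~P drops from the rest; 0 of the 2^3 = 8 assignments to the other variables satisfy what remains.
With P = 0, by the same count on the reduced clause set, 4 assignments work.
(One model: P=F, Q=F, R=F, S=F.)
Total: 0 + 4 = 4.

4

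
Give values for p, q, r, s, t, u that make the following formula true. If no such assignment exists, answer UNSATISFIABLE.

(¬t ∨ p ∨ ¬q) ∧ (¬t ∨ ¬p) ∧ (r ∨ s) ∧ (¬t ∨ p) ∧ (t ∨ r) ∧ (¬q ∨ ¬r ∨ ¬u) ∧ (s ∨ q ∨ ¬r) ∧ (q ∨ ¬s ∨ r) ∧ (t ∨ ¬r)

UNSATISFIABLE

Suppose t = False.
(r) alone gives r = True.
Now (¬r) is unsatisfied and unit — conflict.
Backtrack on t: now try t = True.
(¬p) alone gives p = False.
Now (p) is unsatisfied and unit — conflict.
Both values of t lead to a conflict.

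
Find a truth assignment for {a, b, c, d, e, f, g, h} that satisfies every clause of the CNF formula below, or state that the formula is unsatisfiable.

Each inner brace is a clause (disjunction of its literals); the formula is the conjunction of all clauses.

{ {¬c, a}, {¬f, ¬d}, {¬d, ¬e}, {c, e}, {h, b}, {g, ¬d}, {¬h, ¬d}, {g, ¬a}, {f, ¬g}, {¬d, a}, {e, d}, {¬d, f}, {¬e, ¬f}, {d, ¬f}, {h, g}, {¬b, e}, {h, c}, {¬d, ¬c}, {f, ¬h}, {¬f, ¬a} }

Suppose c = False.
The clause (e) is unit, so e = True.
The clause (¬d) is unit, so d = False.
The clause (¬f) is unit, so f = False.
The clause (¬g) is unit, so g = False.
The clause (¬a) is unit, so a = False.
The clause (h) is unit, so h = True.
Now (¬h) is unsatisfied and unit — conflict.
Backtrack on c: now try c = True.
The clause (a) is unit, so a = True.
The clause (g) is unit, so g = True.
The clause (f) is unit, so f = True.
Now (¬f) is unsatisfied and unit — conflict.
Either choice for c ends in contradiction.

UNSATISFIABLE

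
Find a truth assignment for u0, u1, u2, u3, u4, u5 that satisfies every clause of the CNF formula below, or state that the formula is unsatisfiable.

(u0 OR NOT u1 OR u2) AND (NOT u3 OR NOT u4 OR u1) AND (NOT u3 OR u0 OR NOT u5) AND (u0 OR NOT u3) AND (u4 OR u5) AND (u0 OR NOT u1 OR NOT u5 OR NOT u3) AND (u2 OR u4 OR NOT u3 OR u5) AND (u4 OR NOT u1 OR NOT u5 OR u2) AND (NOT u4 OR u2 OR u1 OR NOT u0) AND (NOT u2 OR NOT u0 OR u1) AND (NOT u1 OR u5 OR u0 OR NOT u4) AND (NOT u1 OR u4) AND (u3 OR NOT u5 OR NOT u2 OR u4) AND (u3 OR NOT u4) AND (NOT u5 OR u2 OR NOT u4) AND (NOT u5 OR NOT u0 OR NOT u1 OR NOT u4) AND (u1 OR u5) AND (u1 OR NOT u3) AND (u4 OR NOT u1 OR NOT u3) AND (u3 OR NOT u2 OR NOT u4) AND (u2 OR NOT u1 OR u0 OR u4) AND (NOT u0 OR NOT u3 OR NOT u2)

Try u0 = true.
Try u4 = false.
Unit clause (u5) forces u5 = true.
Unit clause (NOT u1) forces u1 = false.
Unit clause (NOT u2) forces u2 = false.
Unit clause (NOT u3) forces u3 = false.
Every clause now holds.

u0=true; u1=false; u2=false; u3=false; u4=false; u5=true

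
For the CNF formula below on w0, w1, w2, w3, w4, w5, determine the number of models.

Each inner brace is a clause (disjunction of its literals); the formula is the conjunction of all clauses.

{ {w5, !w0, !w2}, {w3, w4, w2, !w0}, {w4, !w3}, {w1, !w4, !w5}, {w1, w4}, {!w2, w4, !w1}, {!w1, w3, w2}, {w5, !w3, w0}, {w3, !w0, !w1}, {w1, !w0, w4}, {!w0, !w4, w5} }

There are 2^6 = 64 truth assignments over (w0, w1, w2, w3, w4, w5).
Split on w5. With w5 = true, the clauses containing w5 are satisfied and !w5 drops from the rest; 5 of the 2^5 = 32 assignments to the other variables satisfy what remains.
With w5 = false, by the same count on the reduced clause set, 3 assignments work.
(One model: w0=F, w1=F, w2=F, w3=F, w4=T, w5=F.)
Total: 5 + 3 = 8.

8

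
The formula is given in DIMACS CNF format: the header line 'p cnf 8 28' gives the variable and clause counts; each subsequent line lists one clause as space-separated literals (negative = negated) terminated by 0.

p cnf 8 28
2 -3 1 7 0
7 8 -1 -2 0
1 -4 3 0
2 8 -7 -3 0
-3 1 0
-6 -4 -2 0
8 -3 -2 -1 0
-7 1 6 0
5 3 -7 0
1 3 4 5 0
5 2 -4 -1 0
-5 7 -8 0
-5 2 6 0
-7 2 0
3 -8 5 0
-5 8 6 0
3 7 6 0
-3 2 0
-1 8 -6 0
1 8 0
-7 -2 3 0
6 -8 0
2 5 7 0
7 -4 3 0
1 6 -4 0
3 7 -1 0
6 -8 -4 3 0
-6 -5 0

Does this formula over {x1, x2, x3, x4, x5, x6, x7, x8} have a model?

Yes, satisfiable

Case x3 = True:
(x1) alone gives x1 = True.
(x2) alone gives x2 = True.
(x8) alone gives x8 = True.
(x6) alone gives x6 = True.
(¬x4) alone gives x4 = False.
(¬x5) alone gives x5 = False.
No clause remains; x7 is free.
A satisfying assignment: x1=True; x2=True; x3=True; x4=False; x5=False; x6=True; x7=False; x8=True.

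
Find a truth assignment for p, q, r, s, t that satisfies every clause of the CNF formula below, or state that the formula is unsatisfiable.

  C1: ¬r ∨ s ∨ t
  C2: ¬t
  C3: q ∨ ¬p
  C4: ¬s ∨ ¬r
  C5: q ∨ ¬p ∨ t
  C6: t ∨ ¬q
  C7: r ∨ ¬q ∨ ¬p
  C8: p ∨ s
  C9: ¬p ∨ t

p: False, q: False, r: False, s: True, t: False

The clause (¬t) is unit, so t = False.
The clause (¬q) is unit, so q = False.
The clause (¬p) is unit, so p = False.
The clause (s) is unit, so s = True.
The clause (¬r) is unit, so r = False.
This assignment satisfies each clause.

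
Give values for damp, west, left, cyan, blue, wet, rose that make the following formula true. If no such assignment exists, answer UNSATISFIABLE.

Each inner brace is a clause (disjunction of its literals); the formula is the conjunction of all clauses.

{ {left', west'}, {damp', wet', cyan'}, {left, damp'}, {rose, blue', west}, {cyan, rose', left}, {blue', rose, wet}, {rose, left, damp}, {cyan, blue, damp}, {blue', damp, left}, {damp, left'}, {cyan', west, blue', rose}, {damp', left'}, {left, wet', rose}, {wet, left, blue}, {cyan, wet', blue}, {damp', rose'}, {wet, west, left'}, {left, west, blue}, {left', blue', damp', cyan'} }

damp ↦ 0, west ↦ 1, left ↦ 0, cyan ↦ 1, blue ↦ 0, wet ↦ 1, rose ↦ 1

Branch on left: set left = 0.
Unit clause (damp') forces damp = 0.
Unit clause (rose) forces rose = 1.
Unit clause (cyan) forces cyan = 1.
Unit clause (blue') forces blue = 0.
Unit clause (wet) forces wet = 1.
Unit clause (west) forces west = 1.
This assignment satisfies each clause.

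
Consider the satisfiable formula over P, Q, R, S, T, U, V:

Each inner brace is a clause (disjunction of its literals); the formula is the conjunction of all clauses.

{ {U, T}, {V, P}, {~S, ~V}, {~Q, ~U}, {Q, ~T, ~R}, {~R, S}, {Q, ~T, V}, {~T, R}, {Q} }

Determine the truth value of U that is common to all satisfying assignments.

Suppose U = 1.
(~Q) alone gives Q = 0.
Now (Q) is unsatisfied and unit — conflict.
So every satisfying assignment has U = False.

False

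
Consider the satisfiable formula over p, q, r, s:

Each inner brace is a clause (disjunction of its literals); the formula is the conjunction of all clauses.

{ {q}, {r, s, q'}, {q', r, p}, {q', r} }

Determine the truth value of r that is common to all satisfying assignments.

Suppose r = 0.
From the singleton clause (q), q = 1.
Now (q') is unsatisfied and unit — conflict.
So every satisfying assignment has r = True.

True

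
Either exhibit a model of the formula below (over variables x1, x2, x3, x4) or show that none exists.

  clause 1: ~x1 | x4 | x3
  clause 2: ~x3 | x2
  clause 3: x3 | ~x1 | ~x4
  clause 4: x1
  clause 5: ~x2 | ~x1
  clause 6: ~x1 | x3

The clause (x1) is unit, so x1 = 1.
The clause (~x2) is unit, so x2 = 0.
The clause (~x3) is unit, so x3 = 0.
Now (x3) is unsatisfied and unit — conflict.

UNSATISFIABLE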